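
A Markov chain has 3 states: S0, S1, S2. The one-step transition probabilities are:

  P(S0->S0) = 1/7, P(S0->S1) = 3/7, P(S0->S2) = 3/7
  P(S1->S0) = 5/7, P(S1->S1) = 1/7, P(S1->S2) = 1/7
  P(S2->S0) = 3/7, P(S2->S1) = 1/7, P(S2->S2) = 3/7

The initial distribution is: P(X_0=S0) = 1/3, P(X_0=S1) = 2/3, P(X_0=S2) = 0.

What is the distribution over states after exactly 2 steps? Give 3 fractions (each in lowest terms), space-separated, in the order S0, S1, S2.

Answer: 17/49 43/147 53/147

Derivation:
Propagating the distribution step by step (d_{t+1} = d_t * P):
d_0 = (S0=1/3, S1=2/3, S2=0)
  d_1[S0] = 1/3*1/7 + 2/3*5/7 + 0*3/7 = 11/21
  d_1[S1] = 1/3*3/7 + 2/3*1/7 + 0*1/7 = 5/21
  d_1[S2] = 1/3*3/7 + 2/3*1/7 + 0*3/7 = 5/21
d_1 = (S0=11/21, S1=5/21, S2=5/21)
  d_2[S0] = 11/21*1/7 + 5/21*5/7 + 5/21*3/7 = 17/49
  d_2[S1] = 11/21*3/7 + 5/21*1/7 + 5/21*1/7 = 43/147
  d_2[S2] = 11/21*3/7 + 5/21*1/7 + 5/21*3/7 = 53/147
d_2 = (S0=17/49, S1=43/147, S2=53/147)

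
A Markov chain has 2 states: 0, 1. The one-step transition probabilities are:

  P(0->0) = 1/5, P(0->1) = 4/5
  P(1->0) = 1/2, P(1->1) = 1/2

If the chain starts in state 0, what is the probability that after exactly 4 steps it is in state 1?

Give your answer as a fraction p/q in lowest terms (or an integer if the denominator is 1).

Computing P^4 by repeated multiplication:
P^1 =
  0: [1/5, 4/5]
  1: [1/2, 1/2]
P^2 =
  0: [11/25, 14/25]
  1: [7/20, 13/20]
P^3 =
  0: [46/125, 79/125]
  1: [79/200, 121/200]
P^4 =
  0: [487/1250, 763/1250]
  1: [763/2000, 1237/2000]

(P^4)[0 -> 1] = 763/1250

Answer: 763/1250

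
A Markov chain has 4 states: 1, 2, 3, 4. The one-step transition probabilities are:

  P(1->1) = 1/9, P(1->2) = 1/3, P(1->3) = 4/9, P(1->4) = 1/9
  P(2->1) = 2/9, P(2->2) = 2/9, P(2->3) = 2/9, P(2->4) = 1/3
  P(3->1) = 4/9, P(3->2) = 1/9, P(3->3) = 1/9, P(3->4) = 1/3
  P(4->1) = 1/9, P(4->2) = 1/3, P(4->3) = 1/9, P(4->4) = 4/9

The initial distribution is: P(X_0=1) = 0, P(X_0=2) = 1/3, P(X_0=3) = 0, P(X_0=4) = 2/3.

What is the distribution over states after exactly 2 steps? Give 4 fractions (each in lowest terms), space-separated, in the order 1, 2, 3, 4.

Answer: 47/243 65/243 47/243 28/81

Derivation:
Propagating the distribution step by step (d_{t+1} = d_t * P):
d_0 = (1=0, 2=1/3, 3=0, 4=2/3)
  d_1[1] = 0*1/9 + 1/3*2/9 + 0*4/9 + 2/3*1/9 = 4/27
  d_1[2] = 0*1/3 + 1/3*2/9 + 0*1/9 + 2/3*1/3 = 8/27
  d_1[3] = 0*4/9 + 1/3*2/9 + 0*1/9 + 2/3*1/9 = 4/27
  d_1[4] = 0*1/9 + 1/3*1/3 + 0*1/3 + 2/3*4/9 = 11/27
d_1 = (1=4/27, 2=8/27, 3=4/27, 4=11/27)
  d_2[1] = 4/27*1/9 + 8/27*2/9 + 4/27*4/9 + 11/27*1/9 = 47/243
  d_2[2] = 4/27*1/3 + 8/27*2/9 + 4/27*1/9 + 11/27*1/3 = 65/243
  d_2[3] = 4/27*4/9 + 8/27*2/9 + 4/27*1/9 + 11/27*1/9 = 47/243
  d_2[4] = 4/27*1/9 + 8/27*1/3 + 4/27*1/3 + 11/27*4/9 = 28/81
d_2 = (1=47/243, 2=65/243, 3=47/243, 4=28/81)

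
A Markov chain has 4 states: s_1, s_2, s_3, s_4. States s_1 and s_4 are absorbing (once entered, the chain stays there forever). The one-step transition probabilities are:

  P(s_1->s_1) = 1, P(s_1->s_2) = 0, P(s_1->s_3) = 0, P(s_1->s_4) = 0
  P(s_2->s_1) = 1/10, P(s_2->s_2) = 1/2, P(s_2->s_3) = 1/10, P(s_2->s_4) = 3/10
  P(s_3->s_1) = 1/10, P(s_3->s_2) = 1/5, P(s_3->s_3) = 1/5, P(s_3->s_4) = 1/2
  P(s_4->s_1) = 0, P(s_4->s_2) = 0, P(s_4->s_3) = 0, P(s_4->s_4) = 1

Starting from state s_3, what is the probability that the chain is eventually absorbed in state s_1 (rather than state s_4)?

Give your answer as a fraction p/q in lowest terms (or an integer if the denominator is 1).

Let a_i = P(absorbed in s_1 | start in state i).
Boundary conditions: a_s_1 = 1, a_s_4 = 0.
For each transient state i, a_i = sum_j P(i->j) * a_j:
  a_s_2 = 1/10*a_s_1 + 1/2*a_s_2 + 1/10*a_s_3 + 3/10*a_s_4
  a_s_3 = 1/10*a_s_1 + 1/5*a_s_2 + 1/5*a_s_3 + 1/2*a_s_4

Substituting a_s_1 = 1 and a_s_4 = 0, rearrange to (I - Q) a = r where r[i] = P(i -> s_1):
  [1/2, -1/10] . (a_s_2, a_s_3) = 1/10
  [-1/5, 4/5] . (a_s_2, a_s_3) = 1/10

Solving yields:
  a_s_2 = 9/38
  a_s_3 = 7/38

Starting state is s_3, so the absorption probability is a_s_3 = 7/38.

Answer: 7/38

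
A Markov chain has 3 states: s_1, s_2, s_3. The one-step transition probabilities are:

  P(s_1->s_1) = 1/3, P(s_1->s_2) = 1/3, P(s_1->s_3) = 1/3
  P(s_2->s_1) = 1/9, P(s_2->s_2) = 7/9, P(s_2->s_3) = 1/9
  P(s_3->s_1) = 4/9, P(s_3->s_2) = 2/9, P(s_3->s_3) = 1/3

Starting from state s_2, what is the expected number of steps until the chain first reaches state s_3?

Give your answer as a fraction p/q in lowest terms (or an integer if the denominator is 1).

Let h_i = expected steps to first reach s_3 from state i.
Boundary: h_s_3 = 0.
First-step equations for the other states:
  h_s_1 = 1 + 1/3*h_s_1 + 1/3*h_s_2 + 1/3*h_s_3
  h_s_2 = 1 + 1/9*h_s_1 + 7/9*h_s_2 + 1/9*h_s_3

Substituting h_s_3 = 0 and rearranging gives the linear system (I - Q) h = 1:
  [2/3, -1/3] . (h_s_1, h_s_2) = 1
  [-1/9, 2/9] . (h_s_1, h_s_2) = 1

Solving yields:
  h_s_1 = 5
  h_s_2 = 7

Starting state is s_2, so the expected hitting time is h_s_2 = 7.

Answer: 7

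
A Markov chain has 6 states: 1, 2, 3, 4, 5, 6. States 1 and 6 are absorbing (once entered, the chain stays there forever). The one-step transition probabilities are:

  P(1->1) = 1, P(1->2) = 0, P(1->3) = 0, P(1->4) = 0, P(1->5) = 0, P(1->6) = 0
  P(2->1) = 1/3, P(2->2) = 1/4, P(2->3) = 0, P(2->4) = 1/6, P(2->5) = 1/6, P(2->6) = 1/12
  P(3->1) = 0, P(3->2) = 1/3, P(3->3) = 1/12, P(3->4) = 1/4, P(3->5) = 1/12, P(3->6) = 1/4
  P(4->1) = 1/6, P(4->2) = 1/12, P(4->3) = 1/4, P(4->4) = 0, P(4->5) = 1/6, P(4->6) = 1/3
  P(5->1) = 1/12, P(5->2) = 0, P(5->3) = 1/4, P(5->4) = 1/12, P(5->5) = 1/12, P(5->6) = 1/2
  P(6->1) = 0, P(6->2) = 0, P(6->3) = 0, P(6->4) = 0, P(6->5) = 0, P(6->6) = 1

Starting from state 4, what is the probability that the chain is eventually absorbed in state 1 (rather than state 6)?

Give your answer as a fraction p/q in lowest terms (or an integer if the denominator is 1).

Answer: 3443/10566

Derivation:
Let a_i = P(absorbed in 1 | start in state i).
Boundary conditions: a_1 = 1, a_6 = 0.
For each transient state i, a_i = sum_j P(i->j) * a_j:
  a_2 = 1/3*a_1 + 1/4*a_2 + 0*a_3 + 1/6*a_4 + 1/6*a_5 + 1/12*a_6
  a_3 = 0*a_1 + 1/3*a_2 + 1/12*a_3 + 1/4*a_4 + 1/12*a_5 + 1/4*a_6
  a_4 = 1/6*a_1 + 1/12*a_2 + 1/4*a_3 + 0*a_4 + 1/6*a_5 + 1/3*a_6
  a_5 = 1/12*a_1 + 0*a_2 + 1/4*a_3 + 1/12*a_4 + 1/12*a_5 + 1/2*a_6

Substituting a_1 = 1 and a_6 = 0, rearrange to (I - Q) a = r where r[i] = P(i -> 1):
  [3/4, 0, -1/6, -1/6] . (a_2, a_3, a_4, a_5) = 1/3
  [-1/3, 11/12, -1/4, -1/12] . (a_2, a_3, a_4, a_5) = 0
  [-1/12, -1/4, 1, -1/6] . (a_2, a_3, a_4, a_5) = 1/6
  [0, -1/4, -1/12, 11/12] . (a_2, a_3, a_4, a_5) = 1/12

Solving yields:
  a_2 = 2972/5283
  a_3 = 1649/5283
  a_4 = 3443/10566
  a_5 = 2173/10566

Starting state is 4, so the absorption probability is a_4 = 3443/10566.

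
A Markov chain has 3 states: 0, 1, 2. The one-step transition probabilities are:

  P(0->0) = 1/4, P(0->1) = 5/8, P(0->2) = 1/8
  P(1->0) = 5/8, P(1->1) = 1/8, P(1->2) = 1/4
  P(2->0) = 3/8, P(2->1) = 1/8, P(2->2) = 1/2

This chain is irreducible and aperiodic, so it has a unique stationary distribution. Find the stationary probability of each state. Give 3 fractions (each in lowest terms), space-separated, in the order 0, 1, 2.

The stationary distribution satisfies pi = pi * P, i.e.:
  pi_0 = 1/4*pi_0 + 5/8*pi_1 + 3/8*pi_2
  pi_1 = 5/8*pi_0 + 1/8*pi_1 + 1/8*pi_2
  pi_2 = 1/8*pi_0 + 1/4*pi_1 + 1/2*pi_2
with normalization: pi_0 + pi_1 + pi_2 = 1.

Using the first 2 balance equations plus normalization, the linear system A*pi = b is:
  [-3/4, 5/8, 3/8] . pi = 0
  [5/8, -7/8, 1/8] . pi = 0
  [1, 1, 1] . pi = 1

Solving yields:
  pi_0 = 13/32
  pi_1 = 21/64
  pi_2 = 17/64

Verification (pi * P):
  13/32*1/4 + 21/64*5/8 + 17/64*3/8 = 13/32 = pi_0  (ok)
  13/32*5/8 + 21/64*1/8 + 17/64*1/8 = 21/64 = pi_1  (ok)
  13/32*1/8 + 21/64*1/4 + 17/64*1/2 = 17/64 = pi_2  (ok)

Answer: 13/32 21/64 17/64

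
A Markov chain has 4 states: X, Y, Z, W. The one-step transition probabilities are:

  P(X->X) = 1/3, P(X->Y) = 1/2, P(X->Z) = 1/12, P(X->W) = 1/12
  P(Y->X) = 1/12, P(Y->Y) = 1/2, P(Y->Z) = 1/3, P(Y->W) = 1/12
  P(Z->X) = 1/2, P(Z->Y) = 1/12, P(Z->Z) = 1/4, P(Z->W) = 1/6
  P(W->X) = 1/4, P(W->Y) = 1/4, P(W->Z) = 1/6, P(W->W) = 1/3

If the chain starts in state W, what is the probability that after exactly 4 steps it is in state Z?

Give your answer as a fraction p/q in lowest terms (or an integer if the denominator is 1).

Answer: 2329/10368

Derivation:
Computing P^4 by repeated multiplication:
P^1 =
  X: [1/3, 1/2, 1/12, 1/12]
  Y: [1/12, 1/2, 1/3, 1/12]
  Z: [1/2, 1/12, 1/4, 1/6]
  W: [1/4, 1/4, 1/6, 1/3]
P^2 =
  X: [31/144, 4/9, 11/48, 1/9]
  Y: [37/144, 49/144, 13/48, 19/144]
  Z: [49/144, 17/48, 23/144, 7/48]
  W: [13/48, 25/72, 29/144, 13/72]
P^3 =
  X: [217/864, 217/576, 209/864, 25/192]
  Y: [61/216, 17/48, 97/432, 5/36]
  Z: [7/27, 343/864, 91/432, 115/864]
  W: [229/864, 641/1728, 7/32, 251/1728]
P^4 =
  X: [2785/10368, 7603/20736, 2371/10368, 2821/20736]
  Y: [1403/5184, 1927/5184, 1145/5184, 709/5184]
  Z: [223/864, 3929/10368, 593/2592, 1391/10368]
  W: [2747/10368, 2575/6912, 2329/10368, 953/6912]

(P^4)[W -> Z] = 2329/10368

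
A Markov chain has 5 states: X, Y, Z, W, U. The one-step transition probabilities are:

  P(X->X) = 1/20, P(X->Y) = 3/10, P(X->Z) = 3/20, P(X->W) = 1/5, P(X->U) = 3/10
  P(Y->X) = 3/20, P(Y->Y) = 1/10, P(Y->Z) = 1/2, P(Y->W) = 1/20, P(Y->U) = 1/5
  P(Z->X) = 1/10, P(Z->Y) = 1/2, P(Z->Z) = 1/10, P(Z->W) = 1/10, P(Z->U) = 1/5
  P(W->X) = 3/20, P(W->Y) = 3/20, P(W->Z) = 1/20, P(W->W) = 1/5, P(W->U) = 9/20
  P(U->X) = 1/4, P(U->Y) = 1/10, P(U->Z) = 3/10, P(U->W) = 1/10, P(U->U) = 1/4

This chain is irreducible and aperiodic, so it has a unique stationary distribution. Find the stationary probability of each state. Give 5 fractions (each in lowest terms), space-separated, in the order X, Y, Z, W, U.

The stationary distribution satisfies pi = pi * P, i.e.:
  pi_X = 1/20*pi_X + 3/20*pi_Y + 1/10*pi_Z + 3/20*pi_W + 1/4*pi_U
  pi_Y = 3/10*pi_X + 1/10*pi_Y + 1/2*pi_Z + 3/20*pi_W + 1/10*pi_U
  pi_Z = 3/20*pi_X + 1/2*pi_Y + 1/10*pi_Z + 1/20*pi_W + 3/10*pi_U
  pi_W = 1/5*pi_X + 1/20*pi_Y + 1/10*pi_Z + 1/5*pi_W + 1/10*pi_U
  pi_U = 3/10*pi_X + 1/5*pi_Y + 1/5*pi_Z + 9/20*pi_W + 1/4*pi_U
with normalization: pi_X + pi_Y + pi_Z + pi_W + pi_U = 1.

Using the first 4 balance equations plus normalization, the linear system A*pi = b is:
  [-19/20, 3/20, 1/10, 3/20, 1/4] . pi = 0
  [3/10, -9/10, 1/2, 3/20, 1/10] . pi = 0
  [3/20, 1/2, -9/10, 1/20, 3/10] . pi = 0
  [1/5, 1/20, 1/10, -4/5, 1/10] . pi = 0
  [1, 1, 1, 1, 1] . pi = 1

Solving yields:
  pi_X = 28864/194427
  pi_Y = 45506/194427
  pi_Z = 47941/194427
  pi_W = 22282/194427
  pi_U = 49834/194427

Verification (pi * P):
  28864/194427*1/20 + 45506/194427*3/20 + 47941/194427*1/10 + 22282/194427*3/20 + 49834/194427*1/4 = 28864/194427 = pi_X  (ok)
  28864/194427*3/10 + 45506/194427*1/10 + 47941/194427*1/2 + 22282/194427*3/20 + 49834/194427*1/10 = 45506/194427 = pi_Y  (ok)
  28864/194427*3/20 + 45506/194427*1/2 + 47941/194427*1/10 + 22282/194427*1/20 + 49834/194427*3/10 = 47941/194427 = pi_Z  (ok)
  28864/194427*1/5 + 45506/194427*1/20 + 47941/194427*1/10 + 22282/194427*1/5 + 49834/194427*1/10 = 22282/194427 = pi_W  (ok)
  28864/194427*3/10 + 45506/194427*1/5 + 47941/194427*1/5 + 22282/194427*9/20 + 49834/194427*1/4 = 49834/194427 = pi_U  (ok)

Answer: 28864/194427 45506/194427 47941/194427 22282/194427 49834/194427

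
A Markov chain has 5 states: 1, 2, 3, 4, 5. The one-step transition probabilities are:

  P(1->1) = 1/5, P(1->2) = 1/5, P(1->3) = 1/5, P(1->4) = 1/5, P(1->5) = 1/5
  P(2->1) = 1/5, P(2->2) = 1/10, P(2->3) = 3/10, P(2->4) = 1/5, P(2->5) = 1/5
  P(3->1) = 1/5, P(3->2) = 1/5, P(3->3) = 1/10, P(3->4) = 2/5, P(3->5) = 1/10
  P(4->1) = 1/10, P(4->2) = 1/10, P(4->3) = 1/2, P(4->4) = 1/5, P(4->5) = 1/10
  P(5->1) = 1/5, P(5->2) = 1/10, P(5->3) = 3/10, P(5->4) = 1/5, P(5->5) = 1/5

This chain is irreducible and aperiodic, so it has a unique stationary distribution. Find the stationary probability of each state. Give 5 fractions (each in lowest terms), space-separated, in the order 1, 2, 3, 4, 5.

Answer: 101/579 841/5790 161/579 148/579 283/1930

Derivation:
The stationary distribution satisfies pi = pi * P, i.e.:
  pi_1 = 1/5*pi_1 + 1/5*pi_2 + 1/5*pi_3 + 1/10*pi_4 + 1/5*pi_5
  pi_2 = 1/5*pi_1 + 1/10*pi_2 + 1/5*pi_3 + 1/10*pi_4 + 1/10*pi_5
  pi_3 = 1/5*pi_1 + 3/10*pi_2 + 1/10*pi_3 + 1/2*pi_4 + 3/10*pi_5
  pi_4 = 1/5*pi_1 + 1/5*pi_2 + 2/5*pi_3 + 1/5*pi_4 + 1/5*pi_5
  pi_5 = 1/5*pi_1 + 1/5*pi_2 + 1/10*pi_3 + 1/10*pi_4 + 1/5*pi_5
with normalization: pi_1 + pi_2 + pi_3 + pi_4 + pi_5 = 1.

Using the first 4 balance equations plus normalization, the linear system A*pi = b is:
  [-4/5, 1/5, 1/5, 1/10, 1/5] . pi = 0
  [1/5, -9/10, 1/5, 1/10, 1/10] . pi = 0
  [1/5, 3/10, -9/10, 1/2, 3/10] . pi = 0
  [1/5, 1/5, 2/5, -4/5, 1/5] . pi = 0
  [1, 1, 1, 1, 1] . pi = 1

Solving yields:
  pi_1 = 101/579
  pi_2 = 841/5790
  pi_3 = 161/579
  pi_4 = 148/579
  pi_5 = 283/1930

Verification (pi * P):
  101/579*1/5 + 841/5790*1/5 + 161/579*1/5 + 148/579*1/10 + 283/1930*1/5 = 101/579 = pi_1  (ok)
  101/579*1/5 + 841/5790*1/10 + 161/579*1/5 + 148/579*1/10 + 283/1930*1/10 = 841/5790 = pi_2  (ok)
  101/579*1/5 + 841/5790*3/10 + 161/579*1/10 + 148/579*1/2 + 283/1930*3/10 = 161/579 = pi_3  (ok)
  101/579*1/5 + 841/5790*1/5 + 161/579*2/5 + 148/579*1/5 + 283/1930*1/5 = 148/579 = pi_4  (ok)
  101/579*1/5 + 841/5790*1/5 + 161/579*1/10 + 148/579*1/10 + 283/1930*1/5 = 283/1930 = pi_5  (ok)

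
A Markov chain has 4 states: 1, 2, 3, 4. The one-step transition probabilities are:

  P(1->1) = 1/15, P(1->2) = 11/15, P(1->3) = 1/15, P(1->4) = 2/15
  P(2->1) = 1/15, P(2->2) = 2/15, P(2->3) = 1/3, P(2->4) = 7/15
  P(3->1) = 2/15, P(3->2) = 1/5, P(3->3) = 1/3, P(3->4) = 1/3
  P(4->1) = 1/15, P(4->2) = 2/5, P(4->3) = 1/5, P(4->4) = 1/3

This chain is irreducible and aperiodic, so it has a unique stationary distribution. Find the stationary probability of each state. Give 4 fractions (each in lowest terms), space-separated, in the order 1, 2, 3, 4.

Answer: 322/3823 1133/3823 1007/3823 1361/3823

Derivation:
The stationary distribution satisfies pi = pi * P, i.e.:
  pi_1 = 1/15*pi_1 + 1/15*pi_2 + 2/15*pi_3 + 1/15*pi_4
  pi_2 = 11/15*pi_1 + 2/15*pi_2 + 1/5*pi_3 + 2/5*pi_4
  pi_3 = 1/15*pi_1 + 1/3*pi_2 + 1/3*pi_3 + 1/5*pi_4
  pi_4 = 2/15*pi_1 + 7/15*pi_2 + 1/3*pi_3 + 1/3*pi_4
with normalization: pi_1 + pi_2 + pi_3 + pi_4 = 1.

Using the first 3 balance equations plus normalization, the linear system A*pi = b is:
  [-14/15, 1/15, 2/15, 1/15] . pi = 0
  [11/15, -13/15, 1/5, 2/5] . pi = 0
  [1/15, 1/3, -2/3, 1/5] . pi = 0
  [1, 1, 1, 1] . pi = 1

Solving yields:
  pi_1 = 322/3823
  pi_2 = 1133/3823
  pi_3 = 1007/3823
  pi_4 = 1361/3823

Verification (pi * P):
  322/3823*1/15 + 1133/3823*1/15 + 1007/3823*2/15 + 1361/3823*1/15 = 322/3823 = pi_1  (ok)
  322/3823*11/15 + 1133/3823*2/15 + 1007/3823*1/5 + 1361/3823*2/5 = 1133/3823 = pi_2  (ok)
  322/3823*1/15 + 1133/3823*1/3 + 1007/3823*1/3 + 1361/3823*1/5 = 1007/3823 = pi_3  (ok)
  322/3823*2/15 + 1133/3823*7/15 + 1007/3823*1/3 + 1361/3823*1/3 = 1361/3823 = pi_4  (ok)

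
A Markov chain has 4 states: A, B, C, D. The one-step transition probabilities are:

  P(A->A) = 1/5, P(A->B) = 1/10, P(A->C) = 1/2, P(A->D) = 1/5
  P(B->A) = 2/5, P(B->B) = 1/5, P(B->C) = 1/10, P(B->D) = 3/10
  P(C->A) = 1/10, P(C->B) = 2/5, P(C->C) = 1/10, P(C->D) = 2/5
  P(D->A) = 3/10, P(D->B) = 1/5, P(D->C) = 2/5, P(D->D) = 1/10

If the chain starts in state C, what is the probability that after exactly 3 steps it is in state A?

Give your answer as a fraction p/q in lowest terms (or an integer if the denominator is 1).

Answer: 119/500

Derivation:
Computing P^3 by repeated multiplication:
P^1 =
  A: [1/5, 1/10, 1/2, 1/5]
  B: [2/5, 1/5, 1/10, 3/10]
  C: [1/10, 2/5, 1/10, 2/5]
  D: [3/10, 1/5, 2/5, 1/10]
P^2 =
  A: [19/100, 7/25, 6/25, 29/100]
  B: [13/50, 9/50, 7/20, 21/100]
  C: [31/100, 21/100, 13/50, 11/50]
  D: [21/100, 1/4, 1/4, 29/100]
P^3 =
  A: [261/1000, 229/1000, 263/1000, 247/1000]
  B: [111/500, 61/250, 267/1000, 267/1000]
  C: [119/500, 221/1000, 29/100, 251/1000]
  D: [127/500, 229/1000, 271/1000, 123/500]

(P^3)[C -> A] = 119/500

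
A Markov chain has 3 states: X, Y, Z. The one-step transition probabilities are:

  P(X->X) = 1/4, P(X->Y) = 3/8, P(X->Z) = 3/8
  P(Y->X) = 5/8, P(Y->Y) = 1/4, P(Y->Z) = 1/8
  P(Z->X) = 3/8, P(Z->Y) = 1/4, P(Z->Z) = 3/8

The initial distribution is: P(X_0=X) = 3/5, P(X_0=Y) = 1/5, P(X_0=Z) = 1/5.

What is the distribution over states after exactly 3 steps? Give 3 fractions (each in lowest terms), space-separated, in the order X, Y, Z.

Propagating the distribution step by step (d_{t+1} = d_t * P):
d_0 = (X=3/5, Y=1/5, Z=1/5)
  d_1[X] = 3/5*1/4 + 1/5*5/8 + 1/5*3/8 = 7/20
  d_1[Y] = 3/5*3/8 + 1/5*1/4 + 1/5*1/4 = 13/40
  d_1[Z] = 3/5*3/8 + 1/5*1/8 + 1/5*3/8 = 13/40
d_1 = (X=7/20, Y=13/40, Z=13/40)
  d_2[X] = 7/20*1/4 + 13/40*5/8 + 13/40*3/8 = 33/80
  d_2[Y] = 7/20*3/8 + 13/40*1/4 + 13/40*1/4 = 47/160
  d_2[Z] = 7/20*3/8 + 13/40*1/8 + 13/40*3/8 = 47/160
d_2 = (X=33/80, Y=47/160, Z=47/160)
  d_3[X] = 33/80*1/4 + 47/160*5/8 + 47/160*3/8 = 127/320
  d_3[Y] = 33/80*3/8 + 47/160*1/4 + 47/160*1/4 = 193/640
  d_3[Z] = 33/80*3/8 + 47/160*1/8 + 47/160*3/8 = 193/640
d_3 = (X=127/320, Y=193/640, Z=193/640)

Answer: 127/320 193/640 193/640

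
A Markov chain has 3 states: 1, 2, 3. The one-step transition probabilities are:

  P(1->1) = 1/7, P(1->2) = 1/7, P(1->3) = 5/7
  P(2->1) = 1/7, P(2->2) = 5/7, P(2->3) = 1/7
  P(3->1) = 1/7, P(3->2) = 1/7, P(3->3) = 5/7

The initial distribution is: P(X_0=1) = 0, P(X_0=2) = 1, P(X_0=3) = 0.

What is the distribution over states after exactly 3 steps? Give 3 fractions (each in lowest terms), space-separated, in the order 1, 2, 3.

Answer: 1/7 157/343 137/343

Derivation:
Propagating the distribution step by step (d_{t+1} = d_t * P):
d_0 = (1=0, 2=1, 3=0)
  d_1[1] = 0*1/7 + 1*1/7 + 0*1/7 = 1/7
  d_1[2] = 0*1/7 + 1*5/7 + 0*1/7 = 5/7
  d_1[3] = 0*5/7 + 1*1/7 + 0*5/7 = 1/7
d_1 = (1=1/7, 2=5/7, 3=1/7)
  d_2[1] = 1/7*1/7 + 5/7*1/7 + 1/7*1/7 = 1/7
  d_2[2] = 1/7*1/7 + 5/7*5/7 + 1/7*1/7 = 27/49
  d_2[3] = 1/7*5/7 + 5/7*1/7 + 1/7*5/7 = 15/49
d_2 = (1=1/7, 2=27/49, 3=15/49)
  d_3[1] = 1/7*1/7 + 27/49*1/7 + 15/49*1/7 = 1/7
  d_3[2] = 1/7*1/7 + 27/49*5/7 + 15/49*1/7 = 157/343
  d_3[3] = 1/7*5/7 + 27/49*1/7 + 15/49*5/7 = 137/343
d_3 = (1=1/7, 2=157/343, 3=137/343)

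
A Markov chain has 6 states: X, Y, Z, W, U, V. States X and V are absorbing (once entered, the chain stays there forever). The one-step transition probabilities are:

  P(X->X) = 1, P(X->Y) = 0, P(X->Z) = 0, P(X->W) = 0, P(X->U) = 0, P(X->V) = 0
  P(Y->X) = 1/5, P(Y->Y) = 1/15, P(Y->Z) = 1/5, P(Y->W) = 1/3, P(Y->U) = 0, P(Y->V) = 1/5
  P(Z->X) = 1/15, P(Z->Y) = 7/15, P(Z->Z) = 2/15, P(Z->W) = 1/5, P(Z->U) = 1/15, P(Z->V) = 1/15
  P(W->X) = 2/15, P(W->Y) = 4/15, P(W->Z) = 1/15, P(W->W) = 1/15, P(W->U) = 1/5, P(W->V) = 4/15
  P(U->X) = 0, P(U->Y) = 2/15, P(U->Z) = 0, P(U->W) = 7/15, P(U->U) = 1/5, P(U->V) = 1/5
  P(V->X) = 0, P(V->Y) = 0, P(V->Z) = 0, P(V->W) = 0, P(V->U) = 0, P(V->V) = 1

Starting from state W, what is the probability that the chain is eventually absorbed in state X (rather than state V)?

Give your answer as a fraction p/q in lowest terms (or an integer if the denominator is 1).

Let a_i = P(absorbed in X | start in state i).
Boundary conditions: a_X = 1, a_V = 0.
For each transient state i, a_i = sum_j P(i->j) * a_j:
  a_Y = 1/5*a_X + 1/15*a_Y + 1/5*a_Z + 1/3*a_W + 0*a_U + 1/5*a_V
  a_Z = 1/15*a_X + 7/15*a_Y + 2/15*a_Z + 1/5*a_W + 1/15*a_U + 1/15*a_V
  a_W = 2/15*a_X + 4/15*a_Y + 1/15*a_Z + 1/15*a_W + 1/5*a_U + 4/15*a_V
  a_U = 0*a_X + 2/15*a_Y + 0*a_Z + 7/15*a_W + 1/5*a_U + 1/5*a_V

Substituting a_X = 1 and a_V = 0, rearrange to (I - Q) a = r where r[i] = P(i -> X):
  [14/15, -1/5, -1/3, 0] . (a_Y, a_Z, a_W, a_U) = 1/5
  [-7/15, 13/15, -1/5, -1/15] . (a_Y, a_Z, a_W, a_U) = 1/15
  [-4/15, -1/15, 14/15, -1/5] . (a_Y, a_Z, a_W, a_U) = 2/15
  [-2/15, 0, -7/15, 4/5] . (a_Y, a_Z, a_W, a_U) = 0

Solving yields:
  a_Y = 2641/6157
  a_Z = 2531/6157
  a_W = 2182/6157
  a_U = 1713/6157

Starting state is W, so the absorption probability is a_W = 2182/6157.

Answer: 2182/6157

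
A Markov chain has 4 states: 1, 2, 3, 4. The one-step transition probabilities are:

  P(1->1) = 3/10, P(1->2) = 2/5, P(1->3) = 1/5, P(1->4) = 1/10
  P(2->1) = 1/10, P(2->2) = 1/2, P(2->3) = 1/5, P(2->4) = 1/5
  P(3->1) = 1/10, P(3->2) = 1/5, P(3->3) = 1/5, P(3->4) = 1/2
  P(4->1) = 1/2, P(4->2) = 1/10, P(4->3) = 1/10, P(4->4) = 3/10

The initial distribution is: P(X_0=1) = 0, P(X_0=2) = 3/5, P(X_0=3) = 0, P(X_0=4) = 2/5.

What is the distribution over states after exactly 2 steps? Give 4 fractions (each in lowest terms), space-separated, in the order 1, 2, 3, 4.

Answer: 31/125 33/100 22/125 123/500

Derivation:
Propagating the distribution step by step (d_{t+1} = d_t * P):
d_0 = (1=0, 2=3/5, 3=0, 4=2/5)
  d_1[1] = 0*3/10 + 3/5*1/10 + 0*1/10 + 2/5*1/2 = 13/50
  d_1[2] = 0*2/5 + 3/5*1/2 + 0*1/5 + 2/5*1/10 = 17/50
  d_1[3] = 0*1/5 + 3/5*1/5 + 0*1/5 + 2/5*1/10 = 4/25
  d_1[4] = 0*1/10 + 3/5*1/5 + 0*1/2 + 2/5*3/10 = 6/25
d_1 = (1=13/50, 2=17/50, 3=4/25, 4=6/25)
  d_2[1] = 13/50*3/10 + 17/50*1/10 + 4/25*1/10 + 6/25*1/2 = 31/125
  d_2[2] = 13/50*2/5 + 17/50*1/2 + 4/25*1/5 + 6/25*1/10 = 33/100
  d_2[3] = 13/50*1/5 + 17/50*1/5 + 4/25*1/5 + 6/25*1/10 = 22/125
  d_2[4] = 13/50*1/10 + 17/50*1/5 + 4/25*1/2 + 6/25*3/10 = 123/500
d_2 = (1=31/125, 2=33/100, 3=22/125, 4=123/500)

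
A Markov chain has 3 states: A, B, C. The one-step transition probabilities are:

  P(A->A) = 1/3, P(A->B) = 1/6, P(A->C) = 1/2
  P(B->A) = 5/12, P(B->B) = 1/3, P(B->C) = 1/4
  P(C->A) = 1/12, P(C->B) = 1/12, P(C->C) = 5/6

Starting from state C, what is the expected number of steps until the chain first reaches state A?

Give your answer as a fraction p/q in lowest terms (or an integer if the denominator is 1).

Let h_i = expected steps to first reach A from state i.
Boundary: h_A = 0.
First-step equations for the other states:
  h_B = 1 + 5/12*h_A + 1/3*h_B + 1/4*h_C
  h_C = 1 + 1/12*h_A + 1/12*h_B + 5/6*h_C

Substituting h_A = 0 and rearranging gives the linear system (I - Q) h = 1:
  [2/3, -1/4] . (h_B, h_C) = 1
  [-1/12, 1/6] . (h_B, h_C) = 1

Solving yields:
  h_B = 60/13
  h_C = 108/13

Starting state is C, so the expected hitting time is h_C = 108/13.

Answer: 108/13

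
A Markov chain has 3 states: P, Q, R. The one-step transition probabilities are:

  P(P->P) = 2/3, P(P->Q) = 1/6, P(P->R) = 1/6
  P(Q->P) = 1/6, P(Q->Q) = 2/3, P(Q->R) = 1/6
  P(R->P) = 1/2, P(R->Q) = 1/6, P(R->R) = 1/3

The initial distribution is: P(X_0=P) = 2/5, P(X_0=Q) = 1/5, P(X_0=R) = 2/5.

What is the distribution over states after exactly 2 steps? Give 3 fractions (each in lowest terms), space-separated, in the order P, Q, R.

Answer: 89/180 3/10 37/180

Derivation:
Propagating the distribution step by step (d_{t+1} = d_t * P):
d_0 = (P=2/5, Q=1/5, R=2/5)
  d_1[P] = 2/5*2/3 + 1/5*1/6 + 2/5*1/2 = 1/2
  d_1[Q] = 2/5*1/6 + 1/5*2/3 + 2/5*1/6 = 4/15
  d_1[R] = 2/5*1/6 + 1/5*1/6 + 2/5*1/3 = 7/30
d_1 = (P=1/2, Q=4/15, R=7/30)
  d_2[P] = 1/2*2/3 + 4/15*1/6 + 7/30*1/2 = 89/180
  d_2[Q] = 1/2*1/6 + 4/15*2/3 + 7/30*1/6 = 3/10
  d_2[R] = 1/2*1/6 + 4/15*1/6 + 7/30*1/3 = 37/180
d_2 = (P=89/180, Q=3/10, R=37/180)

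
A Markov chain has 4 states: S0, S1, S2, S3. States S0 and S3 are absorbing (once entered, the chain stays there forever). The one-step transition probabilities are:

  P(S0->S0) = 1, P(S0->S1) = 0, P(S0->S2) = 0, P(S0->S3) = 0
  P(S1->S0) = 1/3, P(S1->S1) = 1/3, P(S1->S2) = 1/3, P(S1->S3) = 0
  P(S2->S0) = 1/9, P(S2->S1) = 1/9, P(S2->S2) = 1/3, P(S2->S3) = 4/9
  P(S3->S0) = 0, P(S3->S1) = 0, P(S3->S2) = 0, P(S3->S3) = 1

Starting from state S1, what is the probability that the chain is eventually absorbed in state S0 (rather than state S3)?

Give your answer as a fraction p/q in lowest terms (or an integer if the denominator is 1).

Answer: 7/11

Derivation:
Let a_i = P(absorbed in S0 | start in state i).
Boundary conditions: a_S0 = 1, a_S3 = 0.
For each transient state i, a_i = sum_j P(i->j) * a_j:
  a_S1 = 1/3*a_S0 + 1/3*a_S1 + 1/3*a_S2 + 0*a_S3
  a_S2 = 1/9*a_S0 + 1/9*a_S1 + 1/3*a_S2 + 4/9*a_S3

Substituting a_S0 = 1 and a_S3 = 0, rearrange to (I - Q) a = r where r[i] = P(i -> S0):
  [2/3, -1/3] . (a_S1, a_S2) = 1/3
  [-1/9, 2/3] . (a_S1, a_S2) = 1/9

Solving yields:
  a_S1 = 7/11
  a_S2 = 3/11

Starting state is S1, so the absorption probability is a_S1 = 7/11.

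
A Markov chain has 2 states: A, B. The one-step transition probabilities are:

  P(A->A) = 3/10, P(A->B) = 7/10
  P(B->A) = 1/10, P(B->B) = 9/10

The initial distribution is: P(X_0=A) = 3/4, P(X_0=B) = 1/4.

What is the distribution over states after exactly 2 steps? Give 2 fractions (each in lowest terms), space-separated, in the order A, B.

Propagating the distribution step by step (d_{t+1} = d_t * P):
d_0 = (A=3/4, B=1/4)
  d_1[A] = 3/4*3/10 + 1/4*1/10 = 1/4
  d_1[B] = 3/4*7/10 + 1/4*9/10 = 3/4
d_1 = (A=1/4, B=3/4)
  d_2[A] = 1/4*3/10 + 3/4*1/10 = 3/20
  d_2[B] = 1/4*7/10 + 3/4*9/10 = 17/20
d_2 = (A=3/20, B=17/20)

Answer: 3/20 17/20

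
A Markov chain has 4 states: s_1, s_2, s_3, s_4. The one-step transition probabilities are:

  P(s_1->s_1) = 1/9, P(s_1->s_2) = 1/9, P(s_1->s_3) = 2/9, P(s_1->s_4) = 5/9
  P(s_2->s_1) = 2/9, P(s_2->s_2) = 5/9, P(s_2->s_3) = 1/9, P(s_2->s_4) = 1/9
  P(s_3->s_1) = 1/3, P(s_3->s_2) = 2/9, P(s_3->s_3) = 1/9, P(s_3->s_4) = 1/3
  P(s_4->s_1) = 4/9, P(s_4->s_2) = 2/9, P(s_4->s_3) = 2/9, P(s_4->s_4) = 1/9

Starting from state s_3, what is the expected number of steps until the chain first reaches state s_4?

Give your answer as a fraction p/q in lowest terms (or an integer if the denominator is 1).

Answer: 65/21

Derivation:
Let h_i = expected steps to first reach s_4 from state i.
Boundary: h_s_4 = 0.
First-step equations for the other states:
  h_s_1 = 1 + 1/9*h_s_1 + 1/9*h_s_2 + 2/9*h_s_3 + 5/9*h_s_4
  h_s_2 = 1 + 2/9*h_s_1 + 5/9*h_s_2 + 1/9*h_s_3 + 1/9*h_s_4
  h_s_3 = 1 + 1/3*h_s_1 + 2/9*h_s_2 + 1/9*h_s_3 + 1/3*h_s_4

Substituting h_s_4 = 0 and rearranging gives the linear system (I - Q) h = 1:
  [8/9, -1/9, -2/9] . (h_s_1, h_s_2, h_s_3) = 1
  [-2/9, 4/9, -1/9] . (h_s_1, h_s_2, h_s_3) = 1
  [-1/3, -2/9, 8/9] . (h_s_1, h_s_2, h_s_3) = 1

Solving yields:
  h_s_1 = 17/7
  h_s_2 = 89/21
  h_s_3 = 65/21

Starting state is s_3, so the expected hitting time is h_s_3 = 65/21.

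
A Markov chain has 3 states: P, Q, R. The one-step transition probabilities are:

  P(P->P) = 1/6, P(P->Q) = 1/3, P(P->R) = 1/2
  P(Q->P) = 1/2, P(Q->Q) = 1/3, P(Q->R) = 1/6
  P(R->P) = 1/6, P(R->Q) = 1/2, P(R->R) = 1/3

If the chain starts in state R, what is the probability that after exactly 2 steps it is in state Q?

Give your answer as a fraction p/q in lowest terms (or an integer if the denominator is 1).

Answer: 7/18

Derivation:
Computing P^2 by repeated multiplication:
P^1 =
  P: [1/6, 1/3, 1/2]
  Q: [1/2, 1/3, 1/6]
  R: [1/6, 1/2, 1/3]
P^2 =
  P: [5/18, 5/12, 11/36]
  Q: [5/18, 13/36, 13/36]
  R: [1/3, 7/18, 5/18]

(P^2)[R -> Q] = 7/18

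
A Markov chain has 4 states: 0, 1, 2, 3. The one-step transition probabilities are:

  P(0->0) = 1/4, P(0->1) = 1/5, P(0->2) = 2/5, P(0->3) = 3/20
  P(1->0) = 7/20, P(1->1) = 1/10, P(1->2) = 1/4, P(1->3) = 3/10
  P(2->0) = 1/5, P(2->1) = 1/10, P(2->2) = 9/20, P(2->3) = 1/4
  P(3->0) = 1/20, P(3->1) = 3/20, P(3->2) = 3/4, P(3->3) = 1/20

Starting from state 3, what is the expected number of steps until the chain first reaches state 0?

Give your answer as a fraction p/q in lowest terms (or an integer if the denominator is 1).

Answer: 10720/1769

Derivation:
Let h_i = expected steps to first reach 0 from state i.
Boundary: h_0 = 0.
First-step equations for the other states:
  h_1 = 1 + 7/20*h_0 + 1/10*h_1 + 1/4*h_2 + 3/10*h_3
  h_2 = 1 + 1/5*h_0 + 1/10*h_1 + 9/20*h_2 + 1/4*h_3
  h_3 = 1 + 1/20*h_0 + 3/20*h_1 + 3/4*h_2 + 1/20*h_3

Substituting h_0 = 0 and rearranging gives the linear system (I - Q) h = 1:
  [9/10, -1/4, -3/10] . (h_1, h_2, h_3) = 1
  [-1/10, 11/20, -1/4] . (h_1, h_2, h_3) = 1
  [-3/20, -3/4, 19/20] . (h_1, h_2, h_3) = 1

Solving yields:
  h_1 = 8200/1769
  h_2 = 9580/1769
  h_3 = 10720/1769

Starting state is 3, so the expected hitting time is h_3 = 10720/1769.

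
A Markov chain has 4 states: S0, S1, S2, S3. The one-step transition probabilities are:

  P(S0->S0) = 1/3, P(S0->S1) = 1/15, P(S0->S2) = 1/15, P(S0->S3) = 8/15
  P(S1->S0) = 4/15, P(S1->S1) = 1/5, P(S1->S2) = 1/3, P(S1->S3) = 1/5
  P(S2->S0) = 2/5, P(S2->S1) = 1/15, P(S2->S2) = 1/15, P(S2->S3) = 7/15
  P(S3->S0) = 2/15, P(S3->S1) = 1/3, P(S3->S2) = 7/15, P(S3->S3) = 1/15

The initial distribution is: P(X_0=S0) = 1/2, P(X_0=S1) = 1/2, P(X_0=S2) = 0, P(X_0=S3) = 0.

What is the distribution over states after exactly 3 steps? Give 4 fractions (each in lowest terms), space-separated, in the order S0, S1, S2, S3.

Answer: 623/2250 581/3375 32/135 2119/6750

Derivation:
Propagating the distribution step by step (d_{t+1} = d_t * P):
d_0 = (S0=1/2, S1=1/2, S2=0, S3=0)
  d_1[S0] = 1/2*1/3 + 1/2*4/15 + 0*2/5 + 0*2/15 = 3/10
  d_1[S1] = 1/2*1/15 + 1/2*1/5 + 0*1/15 + 0*1/3 = 2/15
  d_1[S2] = 1/2*1/15 + 1/2*1/3 + 0*1/15 + 0*7/15 = 1/5
  d_1[S3] = 1/2*8/15 + 1/2*1/5 + 0*7/15 + 0*1/15 = 11/30
d_1 = (S0=3/10, S1=2/15, S2=1/5, S3=11/30)
  d_2[S0] = 3/10*1/3 + 2/15*4/15 + 1/5*2/5 + 11/30*2/15 = 119/450
  d_2[S1] = 3/10*1/15 + 2/15*1/5 + 1/5*1/15 + 11/30*1/3 = 41/225
  d_2[S2] = 3/10*1/15 + 2/15*1/3 + 1/5*1/15 + 11/30*7/15 = 56/225
  d_2[S3] = 3/10*8/15 + 2/15*1/5 + 1/5*7/15 + 11/30*1/15 = 137/450
d_2 = (S0=119/450, S1=41/225, S2=56/225, S3=137/450)
  d_3[S0] = 119/450*1/3 + 41/225*4/15 + 56/225*2/5 + 137/450*2/15 = 623/2250
  d_3[S1] = 119/450*1/15 + 41/225*1/5 + 56/225*1/15 + 137/450*1/3 = 581/3375
  d_3[S2] = 119/450*1/15 + 41/225*1/3 + 56/225*1/15 + 137/450*7/15 = 32/135
  d_3[S3] = 119/450*8/15 + 41/225*1/5 + 56/225*7/15 + 137/450*1/15 = 2119/6750
d_3 = (S0=623/2250, S1=581/3375, S2=32/135, S3=2119/6750)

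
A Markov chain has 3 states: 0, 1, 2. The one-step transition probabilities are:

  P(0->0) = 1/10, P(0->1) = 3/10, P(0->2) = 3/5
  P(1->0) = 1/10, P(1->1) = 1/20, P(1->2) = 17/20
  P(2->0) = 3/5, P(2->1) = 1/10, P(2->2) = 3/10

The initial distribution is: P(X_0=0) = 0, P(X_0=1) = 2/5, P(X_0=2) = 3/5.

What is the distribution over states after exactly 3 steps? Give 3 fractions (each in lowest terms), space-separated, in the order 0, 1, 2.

Answer: 83/250 102/625 631/1250

Derivation:
Propagating the distribution step by step (d_{t+1} = d_t * P):
d_0 = (0=0, 1=2/5, 2=3/5)
  d_1[0] = 0*1/10 + 2/5*1/10 + 3/5*3/5 = 2/5
  d_1[1] = 0*3/10 + 2/5*1/20 + 3/5*1/10 = 2/25
  d_1[2] = 0*3/5 + 2/5*17/20 + 3/5*3/10 = 13/25
d_1 = (0=2/5, 1=2/25, 2=13/25)
  d_2[0] = 2/5*1/10 + 2/25*1/10 + 13/25*3/5 = 9/25
  d_2[1] = 2/5*3/10 + 2/25*1/20 + 13/25*1/10 = 22/125
  d_2[2] = 2/5*3/5 + 2/25*17/20 + 13/25*3/10 = 58/125
d_2 = (0=9/25, 1=22/125, 2=58/125)
  d_3[0] = 9/25*1/10 + 22/125*1/10 + 58/125*3/5 = 83/250
  d_3[1] = 9/25*3/10 + 22/125*1/20 + 58/125*1/10 = 102/625
  d_3[2] = 9/25*3/5 + 22/125*17/20 + 58/125*3/10 = 631/1250
d_3 = (0=83/250, 1=102/625, 2=631/1250)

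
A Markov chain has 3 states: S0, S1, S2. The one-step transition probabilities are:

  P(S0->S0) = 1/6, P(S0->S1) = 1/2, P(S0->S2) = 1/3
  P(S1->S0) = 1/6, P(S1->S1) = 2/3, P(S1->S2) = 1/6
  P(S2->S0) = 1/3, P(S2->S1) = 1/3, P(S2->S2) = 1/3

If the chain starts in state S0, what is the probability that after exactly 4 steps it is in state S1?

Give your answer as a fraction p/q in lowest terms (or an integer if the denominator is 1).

Computing P^4 by repeated multiplication:
P^1 =
  S0: [1/6, 1/2, 1/3]
  S1: [1/6, 2/3, 1/6]
  S2: [1/3, 1/3, 1/3]
P^2 =
  S0: [2/9, 19/36, 1/4]
  S1: [7/36, 7/12, 2/9]
  S2: [2/9, 1/2, 5/18]
P^3 =
  S0: [5/24, 59/108, 53/216]
  S1: [11/54, 121/216, 17/72]
  S2: [23/108, 29/54, 1/4]
P^4 =
  S0: [269/1296, 713/1296, 157/648]
  S1: [89/432, 359/648, 311/1296]
  S2: [5/24, 355/648, 79/324]

(P^4)[S0 -> S1] = 713/1296

Answer: 713/1296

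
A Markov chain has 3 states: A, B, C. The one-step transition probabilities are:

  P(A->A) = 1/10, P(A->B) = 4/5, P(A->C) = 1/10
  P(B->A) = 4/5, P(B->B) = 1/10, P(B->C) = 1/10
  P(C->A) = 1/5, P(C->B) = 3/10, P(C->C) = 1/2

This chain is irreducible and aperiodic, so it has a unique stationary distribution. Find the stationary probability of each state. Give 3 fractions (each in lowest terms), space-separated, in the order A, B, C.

Answer: 7/17 43/102 1/6

Derivation:
The stationary distribution satisfies pi = pi * P, i.e.:
  pi_A = 1/10*pi_A + 4/5*pi_B + 1/5*pi_C
  pi_B = 4/5*pi_A + 1/10*pi_B + 3/10*pi_C
  pi_C = 1/10*pi_A + 1/10*pi_B + 1/2*pi_C
with normalization: pi_A + pi_B + pi_C = 1.

Using the first 2 balance equations plus normalization, the linear system A*pi = b is:
  [-9/10, 4/5, 1/5] . pi = 0
  [4/5, -9/10, 3/10] . pi = 0
  [1, 1, 1] . pi = 1

Solving yields:
  pi_A = 7/17
  pi_B = 43/102
  pi_C = 1/6

Verification (pi * P):
  7/17*1/10 + 43/102*4/5 + 1/6*1/5 = 7/17 = pi_A  (ok)
  7/17*4/5 + 43/102*1/10 + 1/6*3/10 = 43/102 = pi_B  (ok)
  7/17*1/10 + 43/102*1/10 + 1/6*1/2 = 1/6 = pi_C  (ok)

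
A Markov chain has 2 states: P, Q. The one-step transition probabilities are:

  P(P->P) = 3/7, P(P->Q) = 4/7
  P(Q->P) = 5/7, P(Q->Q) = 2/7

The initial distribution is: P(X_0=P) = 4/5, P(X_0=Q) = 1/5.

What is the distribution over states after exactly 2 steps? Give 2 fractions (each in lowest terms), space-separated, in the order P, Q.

Propagating the distribution step by step (d_{t+1} = d_t * P):
d_0 = (P=4/5, Q=1/5)
  d_1[P] = 4/5*3/7 + 1/5*5/7 = 17/35
  d_1[Q] = 4/5*4/7 + 1/5*2/7 = 18/35
d_1 = (P=17/35, Q=18/35)
  d_2[P] = 17/35*3/7 + 18/35*5/7 = 141/245
  d_2[Q] = 17/35*4/7 + 18/35*2/7 = 104/245
d_2 = (P=141/245, Q=104/245)

Answer: 141/245 104/245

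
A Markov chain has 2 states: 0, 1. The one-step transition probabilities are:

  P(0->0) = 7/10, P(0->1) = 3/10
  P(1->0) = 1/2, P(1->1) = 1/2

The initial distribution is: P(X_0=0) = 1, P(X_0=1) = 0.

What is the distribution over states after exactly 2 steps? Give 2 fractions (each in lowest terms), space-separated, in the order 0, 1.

Propagating the distribution step by step (d_{t+1} = d_t * P):
d_0 = (0=1, 1=0)
  d_1[0] = 1*7/10 + 0*1/2 = 7/10
  d_1[1] = 1*3/10 + 0*1/2 = 3/10
d_1 = (0=7/10, 1=3/10)
  d_2[0] = 7/10*7/10 + 3/10*1/2 = 16/25
  d_2[1] = 7/10*3/10 + 3/10*1/2 = 9/25
d_2 = (0=16/25, 1=9/25)

Answer: 16/25 9/25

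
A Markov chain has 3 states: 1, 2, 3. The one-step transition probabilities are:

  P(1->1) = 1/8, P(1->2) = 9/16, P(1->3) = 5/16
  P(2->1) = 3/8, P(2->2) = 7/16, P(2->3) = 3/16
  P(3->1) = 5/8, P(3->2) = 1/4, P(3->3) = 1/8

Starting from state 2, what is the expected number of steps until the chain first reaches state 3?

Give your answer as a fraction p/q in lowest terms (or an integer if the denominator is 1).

Let h_i = expected steps to first reach 3 from state i.
Boundary: h_3 = 0.
First-step equations for the other states:
  h_1 = 1 + 1/8*h_1 + 9/16*h_2 + 5/16*h_3
  h_2 = 1 + 3/8*h_1 + 7/16*h_2 + 3/16*h_3

Substituting h_3 = 0 and rearranging gives the linear system (I - Q) h = 1:
  [7/8, -9/16] . (h_1, h_2) = 1
  [-3/8, 9/16] . (h_1, h_2) = 1

Solving yields:
  h_1 = 4
  h_2 = 40/9

Starting state is 2, so the expected hitting time is h_2 = 40/9.

Answer: 40/9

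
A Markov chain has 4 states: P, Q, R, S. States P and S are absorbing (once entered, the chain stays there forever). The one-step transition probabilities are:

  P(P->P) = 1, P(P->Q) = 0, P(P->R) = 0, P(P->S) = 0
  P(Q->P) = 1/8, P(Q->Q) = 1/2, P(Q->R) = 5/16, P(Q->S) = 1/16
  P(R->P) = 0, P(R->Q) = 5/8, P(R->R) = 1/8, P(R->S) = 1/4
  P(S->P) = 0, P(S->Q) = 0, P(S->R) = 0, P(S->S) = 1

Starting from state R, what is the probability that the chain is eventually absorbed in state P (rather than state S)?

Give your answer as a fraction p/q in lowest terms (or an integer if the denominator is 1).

Answer: 10/31

Derivation:
Let a_i = P(absorbed in P | start in state i).
Boundary conditions: a_P = 1, a_S = 0.
For each transient state i, a_i = sum_j P(i->j) * a_j:
  a_Q = 1/8*a_P + 1/2*a_Q + 5/16*a_R + 1/16*a_S
  a_R = 0*a_P + 5/8*a_Q + 1/8*a_R + 1/4*a_S

Substituting a_P = 1 and a_S = 0, rearrange to (I - Q) a = r where r[i] = P(i -> P):
  [1/2, -5/16] . (a_Q, a_R) = 1/8
  [-5/8, 7/8] . (a_Q, a_R) = 0

Solving yields:
  a_Q = 14/31
  a_R = 10/31

Starting state is R, so the absorption probability is a_R = 10/31.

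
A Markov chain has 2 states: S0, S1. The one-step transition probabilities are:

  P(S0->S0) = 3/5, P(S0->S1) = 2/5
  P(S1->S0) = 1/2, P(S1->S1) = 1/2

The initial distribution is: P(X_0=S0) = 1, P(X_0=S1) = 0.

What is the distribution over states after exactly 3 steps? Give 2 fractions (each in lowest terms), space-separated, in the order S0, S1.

Answer: 139/250 111/250

Derivation:
Propagating the distribution step by step (d_{t+1} = d_t * P):
d_0 = (S0=1, S1=0)
  d_1[S0] = 1*3/5 + 0*1/2 = 3/5
  d_1[S1] = 1*2/5 + 0*1/2 = 2/5
d_1 = (S0=3/5, S1=2/5)
  d_2[S0] = 3/5*3/5 + 2/5*1/2 = 14/25
  d_2[S1] = 3/5*2/5 + 2/5*1/2 = 11/25
d_2 = (S0=14/25, S1=11/25)
  d_3[S0] = 14/25*3/5 + 11/25*1/2 = 139/250
  d_3[S1] = 14/25*2/5 + 11/25*1/2 = 111/250
d_3 = (S0=139/250, S1=111/250)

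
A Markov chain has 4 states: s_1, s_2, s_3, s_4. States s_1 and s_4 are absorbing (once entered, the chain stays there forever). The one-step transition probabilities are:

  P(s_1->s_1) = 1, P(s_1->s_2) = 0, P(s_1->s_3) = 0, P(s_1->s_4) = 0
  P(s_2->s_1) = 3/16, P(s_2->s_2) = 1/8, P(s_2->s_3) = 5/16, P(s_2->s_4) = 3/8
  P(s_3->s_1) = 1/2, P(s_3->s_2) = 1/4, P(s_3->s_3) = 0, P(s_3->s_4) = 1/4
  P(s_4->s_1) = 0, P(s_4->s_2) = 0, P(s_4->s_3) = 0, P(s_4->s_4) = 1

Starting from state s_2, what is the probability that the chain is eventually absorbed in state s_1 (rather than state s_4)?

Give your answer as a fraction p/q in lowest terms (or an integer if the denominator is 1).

Answer: 22/51

Derivation:
Let a_i = P(absorbed in s_1 | start in state i).
Boundary conditions: a_s_1 = 1, a_s_4 = 0.
For each transient state i, a_i = sum_j P(i->j) * a_j:
  a_s_2 = 3/16*a_s_1 + 1/8*a_s_2 + 5/16*a_s_3 + 3/8*a_s_4
  a_s_3 = 1/2*a_s_1 + 1/4*a_s_2 + 0*a_s_3 + 1/4*a_s_4

Substituting a_s_1 = 1 and a_s_4 = 0, rearrange to (I - Q) a = r where r[i] = P(i -> s_1):
  [7/8, -5/16] . (a_s_2, a_s_3) = 3/16
  [-1/4, 1] . (a_s_2, a_s_3) = 1/2

Solving yields:
  a_s_2 = 22/51
  a_s_3 = 31/51

Starting state is s_2, so the absorption probability is a_s_2 = 22/51.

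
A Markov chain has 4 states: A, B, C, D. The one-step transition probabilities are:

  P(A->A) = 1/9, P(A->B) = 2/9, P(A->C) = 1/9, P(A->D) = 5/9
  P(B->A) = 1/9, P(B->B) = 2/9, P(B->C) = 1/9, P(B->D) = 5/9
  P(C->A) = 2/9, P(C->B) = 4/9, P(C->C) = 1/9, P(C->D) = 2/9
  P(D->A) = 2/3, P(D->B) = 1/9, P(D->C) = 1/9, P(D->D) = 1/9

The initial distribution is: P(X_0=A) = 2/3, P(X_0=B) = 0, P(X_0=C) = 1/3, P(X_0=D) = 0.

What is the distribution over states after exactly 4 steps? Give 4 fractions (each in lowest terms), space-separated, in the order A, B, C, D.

Answer: 2180/6561 1346/6561 1/9 2306/6561

Derivation:
Propagating the distribution step by step (d_{t+1} = d_t * P):
d_0 = (A=2/3, B=0, C=1/3, D=0)
  d_1[A] = 2/3*1/9 + 0*1/9 + 1/3*2/9 + 0*2/3 = 4/27
  d_1[B] = 2/3*2/9 + 0*2/9 + 1/3*4/9 + 0*1/9 = 8/27
  d_1[C] = 2/3*1/9 + 0*1/9 + 1/3*1/9 + 0*1/9 = 1/9
  d_1[D] = 2/3*5/9 + 0*5/9 + 1/3*2/9 + 0*1/9 = 4/9
d_1 = (A=4/27, B=8/27, C=1/9, D=4/9)
  d_2[A] = 4/27*1/9 + 8/27*1/9 + 1/9*2/9 + 4/9*2/3 = 10/27
  d_2[B] = 4/27*2/9 + 8/27*2/9 + 1/9*4/9 + 4/9*1/9 = 16/81
  d_2[C] = 4/27*1/9 + 8/27*1/9 + 1/9*1/9 + 4/9*1/9 = 1/9
  d_2[D] = 4/27*5/9 + 8/27*5/9 + 1/9*2/9 + 4/9*1/9 = 26/81
d_2 = (A=10/27, B=16/81, C=1/9, D=26/81)
  d_3[A] = 10/27*1/9 + 16/81*1/9 + 1/9*2/9 + 26/81*2/3 = 220/729
  d_3[B] = 10/27*2/9 + 16/81*2/9 + 1/9*4/9 + 26/81*1/9 = 154/729
  d_3[C] = 10/27*1/9 + 16/81*1/9 + 1/9*1/9 + 26/81*1/9 = 1/9
  d_3[D] = 10/27*5/9 + 16/81*5/9 + 1/9*2/9 + 26/81*1/9 = 274/729
d_3 = (A=220/729, B=154/729, C=1/9, D=274/729)
  d_4[A] = 220/729*1/9 + 154/729*1/9 + 1/9*2/9 + 274/729*2/3 = 2180/6561
  d_4[B] = 220/729*2/9 + 154/729*2/9 + 1/9*4/9 + 274/729*1/9 = 1346/6561
  d_4[C] = 220/729*1/9 + 154/729*1/9 + 1/9*1/9 + 274/729*1/9 = 1/9
  d_4[D] = 220/729*5/9 + 154/729*5/9 + 1/9*2/9 + 274/729*1/9 = 2306/6561
d_4 = (A=2180/6561, B=1346/6561, C=1/9, D=2306/6561)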